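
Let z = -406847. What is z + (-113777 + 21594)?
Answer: -499030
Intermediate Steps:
z + (-113777 + 21594) = -406847 + (-113777 + 21594) = -406847 - 92183 = -499030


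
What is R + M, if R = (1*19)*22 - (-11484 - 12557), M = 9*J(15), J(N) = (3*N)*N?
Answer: 30534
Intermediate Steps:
J(N) = 3*N²
M = 6075 (M = 9*(3*15²) = 9*(3*225) = 9*675 = 6075)
R = 24459 (R = 19*22 - 1*(-24041) = 418 + 24041 = 24459)
R + M = 24459 + 6075 = 30534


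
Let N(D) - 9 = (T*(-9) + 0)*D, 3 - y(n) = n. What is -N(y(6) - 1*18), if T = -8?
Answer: 1503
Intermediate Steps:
y(n) = 3 - n
N(D) = 9 + 72*D (N(D) = 9 + (-8*(-9) + 0)*D = 9 + (72 + 0)*D = 9 + 72*D)
-N(y(6) - 1*18) = -(9 + 72*((3 - 1*6) - 1*18)) = -(9 + 72*((3 - 6) - 18)) = -(9 + 72*(-3 - 18)) = -(9 + 72*(-21)) = -(9 - 1512) = -1*(-1503) = 1503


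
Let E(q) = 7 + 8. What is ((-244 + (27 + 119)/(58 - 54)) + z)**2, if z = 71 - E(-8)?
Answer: 91809/4 ≈ 22952.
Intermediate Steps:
E(q) = 15
z = 56 (z = 71 - 1*15 = 71 - 15 = 56)
((-244 + (27 + 119)/(58 - 54)) + z)**2 = ((-244 + (27 + 119)/(58 - 54)) + 56)**2 = ((-244 + 146/4) + 56)**2 = ((-244 + 146*(1/4)) + 56)**2 = ((-244 + 73/2) + 56)**2 = (-415/2 + 56)**2 = (-303/2)**2 = 91809/4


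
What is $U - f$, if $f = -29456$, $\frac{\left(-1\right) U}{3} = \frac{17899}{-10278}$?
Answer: $\frac{100934155}{3426} \approx 29461.0$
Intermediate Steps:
$U = \frac{17899}{3426}$ ($U = - 3 \frac{17899}{-10278} = - 3 \cdot 17899 \left(- \frac{1}{10278}\right) = \left(-3\right) \left(- \frac{17899}{10278}\right) = \frac{17899}{3426} \approx 5.2245$)
$U - f = \frac{17899}{3426} - -29456 = \frac{17899}{3426} + 29456 = \frac{100934155}{3426}$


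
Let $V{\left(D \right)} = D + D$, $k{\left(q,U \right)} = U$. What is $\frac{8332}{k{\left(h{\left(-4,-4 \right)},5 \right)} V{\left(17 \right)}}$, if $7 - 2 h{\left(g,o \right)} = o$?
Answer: $\frac{4166}{85} \approx 49.012$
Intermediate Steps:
$h{\left(g,o \right)} = \frac{7}{2} - \frac{o}{2}$
$V{\left(D \right)} = 2 D$
$\frac{8332}{k{\left(h{\left(-4,-4 \right)},5 \right)} V{\left(17 \right)}} = \frac{8332}{5 \cdot 2 \cdot 17} = \frac{8332}{5 \cdot 34} = \frac{8332}{170} = 8332 \cdot \frac{1}{170} = \frac{4166}{85}$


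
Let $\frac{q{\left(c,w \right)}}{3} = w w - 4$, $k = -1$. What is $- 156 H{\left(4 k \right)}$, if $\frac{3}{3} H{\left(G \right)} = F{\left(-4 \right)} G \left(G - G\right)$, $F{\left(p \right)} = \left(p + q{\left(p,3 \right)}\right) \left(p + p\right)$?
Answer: $0$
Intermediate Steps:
$q{\left(c,w \right)} = -12 + 3 w^{2}$ ($q{\left(c,w \right)} = 3 \left(w w - 4\right) = 3 \left(w^{2} - 4\right) = 3 \left(-4 + w^{2}\right) = -12 + 3 w^{2}$)
$F{\left(p \right)} = 2 p \left(15 + p\right)$ ($F{\left(p \right)} = \left(p - \left(12 - 3 \cdot 3^{2}\right)\right) \left(p + p\right) = \left(p + \left(-12 + 3 \cdot 9\right)\right) 2 p = \left(p + \left(-12 + 27\right)\right) 2 p = \left(p + 15\right) 2 p = \left(15 + p\right) 2 p = 2 p \left(15 + p\right)$)
$H{\left(G \right)} = 0$ ($H{\left(G \right)} = 2 \left(-4\right) \left(15 - 4\right) G \left(G - G\right) = 2 \left(-4\right) 11 G 0 = - 88 G 0 = 0$)
$- 156 H{\left(4 k \right)} = \left(-156\right) 0 = 0$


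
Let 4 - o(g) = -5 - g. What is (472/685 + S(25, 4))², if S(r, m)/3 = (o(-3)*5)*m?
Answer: 61044573184/469225 ≈ 1.3010e+5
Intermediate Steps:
o(g) = 9 + g (o(g) = 4 - (-5 - g) = 4 + (5 + g) = 9 + g)
S(r, m) = 90*m (S(r, m) = 3*(((9 - 3)*5)*m) = 3*((6*5)*m) = 3*(30*m) = 90*m)
(472/685 + S(25, 4))² = (472/685 + 90*4)² = (472*(1/685) + 360)² = (472/685 + 360)² = (247072/685)² = 61044573184/469225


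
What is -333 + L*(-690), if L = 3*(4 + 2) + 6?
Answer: -16893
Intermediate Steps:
L = 24 (L = 3*6 + 6 = 18 + 6 = 24)
-333 + L*(-690) = -333 + 24*(-690) = -333 - 16560 = -16893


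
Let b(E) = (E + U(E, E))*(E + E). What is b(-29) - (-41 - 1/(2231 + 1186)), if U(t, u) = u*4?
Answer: 28877068/3417 ≈ 8451.0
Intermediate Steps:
U(t, u) = 4*u
b(E) = 10*E² (b(E) = (E + 4*E)*(E + E) = (5*E)*(2*E) = 10*E²)
b(-29) - (-41 - 1/(2231 + 1186)) = 10*(-29)² - (-41 - 1/(2231 + 1186)) = 10*841 - (-41 - 1/3417) = 8410 - (-41 - 1*1/3417) = 8410 - (-41 - 1/3417) = 8410 - 1*(-140098/3417) = 8410 + 140098/3417 = 28877068/3417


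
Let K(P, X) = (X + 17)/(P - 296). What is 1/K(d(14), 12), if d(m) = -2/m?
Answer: -2073/203 ≈ -10.212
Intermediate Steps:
K(P, X) = (17 + X)/(-296 + P)
1/K(d(14), 12) = 1/((17 + 12)/(-296 - 2/14)) = 1/(29/(-296 - 2*1/14)) = 1/(29/(-296 - ⅐)) = 1/(29/(-2073/7)) = 1/(-7/2073*29) = 1/(-203/2073) = -2073/203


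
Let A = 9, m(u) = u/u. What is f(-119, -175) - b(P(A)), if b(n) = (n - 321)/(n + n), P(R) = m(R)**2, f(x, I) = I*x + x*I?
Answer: 41810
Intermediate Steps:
m(u) = 1
f(x, I) = 2*I*x (f(x, I) = I*x + I*x = 2*I*x)
P(R) = 1 (P(R) = 1**2 = 1)
b(n) = (-321 + n)/(2*n) (b(n) = (-321 + n)/((2*n)) = (-321 + n)*(1/(2*n)) = (-321 + n)/(2*n))
f(-119, -175) - b(P(A)) = 2*(-175)*(-119) - (-321 + 1)/(2*1) = 41650 - (-320)/2 = 41650 - 1*(-160) = 41650 + 160 = 41810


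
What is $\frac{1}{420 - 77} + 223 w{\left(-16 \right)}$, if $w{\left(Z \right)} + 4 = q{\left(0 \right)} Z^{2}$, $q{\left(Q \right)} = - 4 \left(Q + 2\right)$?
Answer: $- \frac{156955427}{343} \approx -4.576 \cdot 10^{5}$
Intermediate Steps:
$q{\left(Q \right)} = -8 - 4 Q$ ($q{\left(Q \right)} = - 4 \left(2 + Q\right) = -8 - 4 Q$)
$w{\left(Z \right)} = -4 - 8 Z^{2}$ ($w{\left(Z \right)} = -4 + \left(-8 - 0\right) Z^{2} = -4 + \left(-8 + 0\right) Z^{2} = -4 - 8 Z^{2}$)
$\frac{1}{420 - 77} + 223 w{\left(-16 \right)} = \frac{1}{420 - 77} + 223 \left(-4 - 8 \left(-16\right)^{2}\right) = \frac{1}{343} + 223 \left(-4 - 2048\right) = \frac{1}{343} + 223 \left(-2052\right) = \frac{1}{343} - 457596 = - \frac{156955427}{343}$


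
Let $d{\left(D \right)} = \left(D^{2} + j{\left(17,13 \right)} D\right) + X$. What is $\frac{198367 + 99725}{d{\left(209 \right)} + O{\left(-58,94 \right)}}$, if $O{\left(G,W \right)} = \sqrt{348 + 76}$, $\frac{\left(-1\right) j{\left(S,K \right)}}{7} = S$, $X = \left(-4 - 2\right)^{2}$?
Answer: $\frac{1404460458}{88792823} - \frac{149046 \sqrt{106}}{88792823} \approx 15.8$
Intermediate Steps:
$X = 36$ ($X = \left(-6\right)^{2} = 36$)
$j{\left(S,K \right)} = - 7 S$
$O{\left(G,W \right)} = 2 \sqrt{106}$ ($O{\left(G,W \right)} = \sqrt{424} = 2 \sqrt{106}$)
$d{\left(D \right)} = 36 + D^{2} - 119 D$ ($d{\left(D \right)} = \left(D^{2} + \left(-7\right) 17 D\right) + 36 = \left(D^{2} - 119 D\right) + 36 = 36 + D^{2} - 119 D$)
$\frac{198367 + 99725}{d{\left(209 \right)} + O{\left(-58,94 \right)}} = \frac{198367 + 99725}{\left(36 + 209^{2} - 24871\right) + 2 \sqrt{106}} = \frac{298092}{\left(36 + 43681 - 24871\right) + 2 \sqrt{106}} = \frac{298092}{18846 + 2 \sqrt{106}}$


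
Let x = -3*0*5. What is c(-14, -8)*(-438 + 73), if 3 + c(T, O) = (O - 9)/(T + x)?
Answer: 9125/14 ≈ 651.79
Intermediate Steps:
x = 0 (x = 0*5 = 0)
c(T, O) = -3 + (-9 + O)/T (c(T, O) = -3 + (O - 9)/(T + 0) = -3 + (-9 + O)/T)
c(-14, -8)*(-438 + 73) = ((-9 - 8 - 3*(-14))/(-14))*(-438 + 73) = -(-9 - 8 + 42)/14*(-365) = -1/14*25*(-365) = -25/14*(-365) = 9125/14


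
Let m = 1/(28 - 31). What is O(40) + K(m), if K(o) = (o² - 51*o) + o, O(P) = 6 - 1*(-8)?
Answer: 277/9 ≈ 30.778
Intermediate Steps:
m = -⅓ (m = 1/(-3) = -⅓ ≈ -0.33333)
O(P) = 14 (O(P) = 6 + 8 = 14)
K(o) = o² - 50*o
O(40) + K(m) = 14 - (-50 - ⅓)/3 = 14 - ⅓*(-151/3) = 14 + 151/9 = 277/9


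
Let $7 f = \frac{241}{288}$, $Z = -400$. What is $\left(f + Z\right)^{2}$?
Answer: $\frac{649892333281}{4064256} \approx 1.599 \cdot 10^{5}$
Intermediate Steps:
$f = \frac{241}{2016}$ ($f = \frac{241 \cdot \frac{1}{288}}{7} = \frac{1}{7} \cdot \frac{241}{288} = \frac{241}{2016} \approx 0.11954$)
$\left(f + Z\right)^{2} = \left(\frac{241}{2016} - 400\right)^{2} = \left(- \frac{806159}{2016}\right)^{2} = \frac{649892333281}{4064256}$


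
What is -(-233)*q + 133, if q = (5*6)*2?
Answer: 14113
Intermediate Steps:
q = 60 (q = 30*2 = 60)
-(-233)*q + 133 = -(-233)*60 + 133 = -233*(-60) + 133 = 13980 + 133 = 14113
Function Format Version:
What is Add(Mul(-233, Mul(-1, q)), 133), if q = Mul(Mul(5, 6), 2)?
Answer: 14113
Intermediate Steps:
q = 60 (q = Mul(30, 2) = 60)
Add(Mul(-233, Mul(-1, q)), 133) = Add(Mul(-233, Mul(-1, 60)), 133) = Add(Mul(-233, -60), 133) = Add(13980, 133) = 14113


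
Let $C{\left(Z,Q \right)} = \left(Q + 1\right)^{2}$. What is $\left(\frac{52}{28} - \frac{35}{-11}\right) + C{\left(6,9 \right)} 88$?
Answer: $\frac{677988}{77} \approx 8805.0$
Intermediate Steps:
$C{\left(Z,Q \right)} = \left(1 + Q\right)^{2}$
$\left(\frac{52}{28} - \frac{35}{-11}\right) + C{\left(6,9 \right)} 88 = \left(\frac{52}{28} - \frac{35}{-11}\right) + \left(1 + 9\right)^{2} \cdot 88 = \left(52 \cdot \frac{1}{28} - - \frac{35}{11}\right) + 10^{2} \cdot 88 = \left(\frac{13}{7} + \frac{35}{11}\right) + 100 \cdot 88 = \frac{388}{77} + 8800 = \frac{677988}{77}$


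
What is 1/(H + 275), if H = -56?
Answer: 1/219 ≈ 0.0045662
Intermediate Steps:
1/(H + 275) = 1/(-56 + 275) = 1/219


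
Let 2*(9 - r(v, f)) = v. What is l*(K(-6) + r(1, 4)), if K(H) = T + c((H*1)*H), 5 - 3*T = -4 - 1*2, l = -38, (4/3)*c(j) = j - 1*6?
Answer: -3952/3 ≈ -1317.3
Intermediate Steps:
r(v, f) = 9 - v/2
c(j) = -9/2 + 3*j/4 (c(j) = 3*(j - 1*6)/4 = 3*(j - 6)/4 = 3*(-6 + j)/4 = -9/2 + 3*j/4)
T = 11/3 (T = 5/3 - (-4 - 1*2)/3 = 5/3 - (-4 - 2)/3 = 5/3 - ⅓*(-6) = 5/3 + 2 = 11/3 ≈ 3.6667)
K(H) = -⅚ + 3*H²/4 (K(H) = 11/3 + (-9/2 + 3*((H*1)*H)/4) = 11/3 + (-9/2 + 3*(H*H)/4) = 11/3 + (-9/2 + 3*H²/4) = -⅚ + 3*H²/4)
l*(K(-6) + r(1, 4)) = -38*((-⅚ + (¾)*(-6)²) + (9 - ½*1)) = -38*((-⅚ + (¾)*36) + (9 - ½)) = -38*((-⅚ + 27) + 17/2) = -38*(157/6 + 17/2) = -38*104/3 = -3952/3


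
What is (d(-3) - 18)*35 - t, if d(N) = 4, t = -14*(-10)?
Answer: -630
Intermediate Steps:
t = 140
(d(-3) - 18)*35 - t = (4 - 18)*35 - 1*140 = -14*35 - 140 = -490 - 140 = -630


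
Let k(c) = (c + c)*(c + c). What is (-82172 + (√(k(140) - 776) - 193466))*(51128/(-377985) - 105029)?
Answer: 10942673606823134/377985 - 79398875386*√19406/377985 ≈ 2.8921e+10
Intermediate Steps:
k(c) = 4*c² (k(c) = (2*c)*(2*c) = 4*c²)
(-82172 + (√(k(140) - 776) - 193466))*(51128/(-377985) - 105029) = (-82172 + (√(4*140² - 776) - 193466))*(51128/(-377985) - 105029) = (-82172 + (√(4*19600 - 776) - 193466))*(51128*(-1/377985) - 105029) = (-82172 + (√(78400 - 776) - 193466))*(-51128/377985 - 105029) = (-82172 + (√77624 - 193466))*(-39699437693/377985) = (-82172 + (2*√19406 - 193466))*(-39699437693/377985) = (-82172 + (-193466 + 2*√19406))*(-39699437693/377985) = (-275638 + 2*√19406)*(-39699437693/377985) = 10942673606823134/377985 - 79398875386*√19406/377985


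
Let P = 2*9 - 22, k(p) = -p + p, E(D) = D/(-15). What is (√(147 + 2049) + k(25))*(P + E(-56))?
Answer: -8*√61/5 ≈ -12.496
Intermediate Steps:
E(D) = -D/15 (E(D) = D*(-1/15) = -D/15)
k(p) = 0
P = -4 (P = 18 - 22 = -4)
(√(147 + 2049) + k(25))*(P + E(-56)) = (√(147 + 2049) + 0)*(-4 - 1/15*(-56)) = (√2196 + 0)*(-4 + 56/15) = (6*√61 + 0)*(-4/15) = (6*√61)*(-4/15) = -8*√61/5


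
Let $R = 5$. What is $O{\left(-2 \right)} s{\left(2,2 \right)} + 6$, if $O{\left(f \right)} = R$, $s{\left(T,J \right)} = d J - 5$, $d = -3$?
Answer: $-49$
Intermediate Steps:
$s{\left(T,J \right)} = -5 - 3 J$ ($s{\left(T,J \right)} = - 3 J - 5 = -5 - 3 J$)
$O{\left(f \right)} = 5$
$O{\left(-2 \right)} s{\left(2,2 \right)} + 6 = 5 \left(-5 - 6\right) + 6 = 5 \left(-11\right) + 6 = -55 + 6 = -49$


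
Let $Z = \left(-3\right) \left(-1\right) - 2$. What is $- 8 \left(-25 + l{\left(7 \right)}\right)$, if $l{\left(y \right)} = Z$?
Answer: $192$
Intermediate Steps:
$Z = 1$ ($Z = 3 - 2 = 1$)
$l{\left(y \right)} = 1$
$- 8 \left(-25 + l{\left(7 \right)}\right) = - 8 \left(-25 + 1\right) = \left(-8\right) \left(-24\right) = 192$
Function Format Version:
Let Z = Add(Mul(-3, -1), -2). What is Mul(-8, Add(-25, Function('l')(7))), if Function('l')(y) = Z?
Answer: 192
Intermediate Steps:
Z = 1 (Z = Add(3, -2) = 1)
Function('l')(y) = 1
Mul(-8, Add(-25, Function('l')(7))) = Mul(-8, Add(-25, 1)) = Mul(-8, -24) = 192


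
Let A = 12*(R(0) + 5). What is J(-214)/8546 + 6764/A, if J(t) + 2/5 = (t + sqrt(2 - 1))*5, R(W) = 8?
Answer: 72048677/1666470 ≈ 43.234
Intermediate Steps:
J(t) = 23/5 + 5*t (J(t) = -2/5 + (t + sqrt(2 - 1))*5 = -2/5 + (t + sqrt(1))*5 = -2/5 + (t + 1)*5 = -2/5 + (1 + t)*5 = -2/5 + (5 + 5*t) = 23/5 + 5*t)
A = 156 (A = 12*(8 + 5) = 12*13 = 156)
J(-214)/8546 + 6764/A = (23/5 + 5*(-214))/8546 + 6764/156 = (23/5 - 1070)*(1/8546) + 6764*(1/156) = -5327/5*1/8546 + 1691/39 = -5327/42730 + 1691/39 = 72048677/1666470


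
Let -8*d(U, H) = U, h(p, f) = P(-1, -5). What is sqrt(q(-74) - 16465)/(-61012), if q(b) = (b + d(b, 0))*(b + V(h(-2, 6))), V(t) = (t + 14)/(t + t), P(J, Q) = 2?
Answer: -I*sqrt(47730)/122024 ≈ -0.0017904*I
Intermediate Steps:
h(p, f) = 2
d(U, H) = -U/8
V(t) = (14 + t)/(2*t) (V(t) = (14 + t)/((2*t)) = (14 + t)*(1/(2*t)) = (14 + t)/(2*t))
q(b) = 7*b*(4 + b)/8 (q(b) = (b - b/8)*(b + (1/2)*(14 + 2)/2) = (7*b/8)*(b + (1/2)*(1/2)*16) = (7*b/8)*(b + 4) = (7*b/8)*(4 + b) = 7*b*(4 + b)/8)
sqrt(q(-74) - 16465)/(-61012) = sqrt((7/8)*(-74)*(4 - 74) - 16465)/(-61012) = sqrt((7/8)*(-74)*(-70) - 16465)*(-1/61012) = sqrt(9065/2 - 16465)*(-1/61012) = sqrt(-23865/2)*(-1/61012) = (I*sqrt(47730)/2)*(-1/61012) = -I*sqrt(47730)/122024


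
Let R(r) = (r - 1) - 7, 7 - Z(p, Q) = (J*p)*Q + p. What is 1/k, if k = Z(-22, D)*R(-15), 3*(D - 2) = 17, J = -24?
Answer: 1/92437 ≈ 1.0818e-5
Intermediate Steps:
D = 23/3 (D = 2 + (⅓)*17 = 2 + 17/3 = 23/3 ≈ 7.6667)
Z(p, Q) = 7 - p + 24*Q*p (Z(p, Q) = 7 - ((-24*p)*Q + p) = 7 - (-24*Q*p + p) = 7 - (p - 24*Q*p) = 7 + (-p + 24*Q*p) = 7 - p + 24*Q*p)
R(r) = -8 + r (R(r) = (-1 + r) - 7 = -8 + r)
k = 92437 (k = (7 - 1*(-22) + 24*(23/3)*(-22))*(-8 - 15) = (7 + 22 - 4048)*(-23) = -4019*(-23) = 92437)
1/k = 1/92437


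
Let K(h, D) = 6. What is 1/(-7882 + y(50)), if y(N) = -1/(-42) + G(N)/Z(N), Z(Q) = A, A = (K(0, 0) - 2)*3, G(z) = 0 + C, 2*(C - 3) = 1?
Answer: -168/1324123 ≈ -0.00012688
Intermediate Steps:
C = 7/2 (C = 3 + (1/2)*1 = 3 + 1/2 = 7/2 ≈ 3.5000)
G(z) = 7/2 (G(z) = 0 + 7/2 = 7/2)
A = 12 (A = (6 - 2)*3 = 4*3 = 12)
Z(Q) = 12
y(N) = 53/168 (y(N) = -1/(-42) + (7/2)/12 = -1*(-1/42) + (7/2)*(1/12) = 1/42 + 7/24 = 53/168)
1/(-7882 + y(50)) = 1/(-7882 + 53/168) = 1/(-1324123/168) = -168/1324123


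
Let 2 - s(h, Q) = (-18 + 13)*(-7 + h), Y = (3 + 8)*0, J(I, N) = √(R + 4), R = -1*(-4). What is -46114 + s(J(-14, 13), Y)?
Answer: -46147 + 10*√2 ≈ -46133.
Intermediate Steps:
R = 4
J(I, N) = 2*√2 (J(I, N) = √(4 + 4) = √8 = 2*√2)
Y = 0 (Y = 11*0 = 0)
s(h, Q) = -33 + 5*h (s(h, Q) = 2 - (-18 + 13)*(-7 + h) = 2 - (-5)*(-7 + h) = 2 - (35 - 5*h) = 2 + (-35 + 5*h) = -33 + 5*h)
-46114 + s(J(-14, 13), Y) = -46114 + (-33 + 5*(2*√2)) = -46114 + (-33 + 10*√2) = -46147 + 10*√2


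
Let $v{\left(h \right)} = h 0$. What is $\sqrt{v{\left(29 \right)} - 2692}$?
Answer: $2 i \sqrt{673} \approx 51.884 i$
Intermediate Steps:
$v{\left(h \right)} = 0$
$\sqrt{v{\left(29 \right)} - 2692} = \sqrt{0 - 2692} = \sqrt{-2692} = 2 i \sqrt{673}$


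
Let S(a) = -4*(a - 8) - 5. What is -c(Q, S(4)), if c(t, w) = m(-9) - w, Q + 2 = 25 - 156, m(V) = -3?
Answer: 14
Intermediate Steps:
S(a) = 27 - 4*a (S(a) = -4*(-8 + a) - 5 = (32 - 4*a) - 5 = 27 - 4*a)
Q = -133 (Q = -2 + (25 - 156) = -2 - 131 = -133)
c(t, w) = -3 - w
-c(Q, S(4)) = -(-3 - (27 - 4*4)) = -(-3 - (27 - 16)) = -(-3 - 1*11) = -(-3 - 11) = -1*(-14) = 14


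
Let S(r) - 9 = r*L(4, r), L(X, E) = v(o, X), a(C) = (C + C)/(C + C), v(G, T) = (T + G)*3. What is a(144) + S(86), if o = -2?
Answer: 526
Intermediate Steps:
v(G, T) = 3*G + 3*T (v(G, T) = (G + T)*3 = 3*G + 3*T)
a(C) = 1 (a(C) = (2*C)/((2*C)) = (2*C)*(1/(2*C)) = 1)
L(X, E) = -6 + 3*X (L(X, E) = 3*(-2) + 3*X = -6 + 3*X)
S(r) = 9 + 6*r (S(r) = 9 + r*(-6 + 3*4) = 9 + r*(-6 + 12) = 9 + r*6 = 9 + 6*r)
a(144) + S(86) = 1 + (9 + 6*86) = 1 + (9 + 516) = 1 + 525 = 526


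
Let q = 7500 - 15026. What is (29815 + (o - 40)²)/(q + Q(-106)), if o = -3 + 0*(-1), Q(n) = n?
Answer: -1979/477 ≈ -4.1488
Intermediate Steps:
q = -7526
o = -3 (o = -3 + 0 = -3)
(29815 + (o - 40)²)/(q + Q(-106)) = (29815 + (-3 - 40)²)/(-7526 - 106) = (29815 + (-43)²)/(-7632) = (29815 + 1849)*(-1/7632) = 31664*(-1/7632) = -1979/477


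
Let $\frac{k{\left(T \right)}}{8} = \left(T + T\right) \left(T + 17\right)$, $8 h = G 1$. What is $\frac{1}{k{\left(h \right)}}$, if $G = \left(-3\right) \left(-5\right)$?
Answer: $\frac{4}{2265} \approx 0.001766$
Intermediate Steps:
$G = 15$
$h = \frac{15}{8}$ ($h = \frac{15 \cdot 1}{8} = \frac{1}{8} \cdot 15 = \frac{15}{8} \approx 1.875$)
$k{\left(T \right)} = 16 T \left(17 + T\right)$ ($k{\left(T \right)} = 8 \left(T + T\right) \left(T + 17\right) = 8 \cdot 2 T \left(17 + T\right) = 16 T \left(17 + T\right)$)
$\frac{1}{k{\left(h \right)}} = \frac{1}{16 \cdot \frac{15}{8} \left(17 + \frac{15}{8}\right)} = \frac{1}{16 \cdot \frac{15}{8} \cdot \frac{151}{8}} = \frac{1}{\frac{2265}{4}} = \frac{4}{2265}$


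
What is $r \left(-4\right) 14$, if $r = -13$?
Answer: $728$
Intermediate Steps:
$r \left(-4\right) 14 = \left(-13\right) \left(-4\right) 14 = 52 \cdot 14 = 728$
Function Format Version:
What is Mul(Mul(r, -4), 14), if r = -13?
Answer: 728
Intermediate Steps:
Mul(Mul(r, -4), 14) = Mul(Mul(-13, -4), 14) = Mul(52, 14) = 728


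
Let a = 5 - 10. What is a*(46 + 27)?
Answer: -365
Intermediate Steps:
a = -5
a*(46 + 27) = -5*(46 + 27) = -5*73 = -365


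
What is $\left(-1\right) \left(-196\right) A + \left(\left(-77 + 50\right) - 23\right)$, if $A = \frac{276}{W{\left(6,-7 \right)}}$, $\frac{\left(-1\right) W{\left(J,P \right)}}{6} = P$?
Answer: $1238$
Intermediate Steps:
$W{\left(J,P \right)} = - 6 P$
$A = \frac{46}{7}$ ($A = \frac{276}{\left(-6\right) \left(-7\right)} = \frac{276}{42} = 276 \cdot \frac{1}{42} = \frac{46}{7} \approx 6.5714$)
$\left(-1\right) \left(-196\right) A + \left(\left(-77 + 50\right) - 23\right) = \left(-1\right) \left(-196\right) \frac{46}{7} + \left(\left(-77 + 50\right) - 23\right) = 196 \cdot \frac{46}{7} - 50 = 1288 - 50 = 1238$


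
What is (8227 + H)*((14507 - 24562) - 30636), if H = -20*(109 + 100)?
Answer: -164676477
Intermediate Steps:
H = -4180 (H = -20*209 = -4180)
(8227 + H)*((14507 - 24562) - 30636) = (8227 - 4180)*((14507 - 24562) - 30636) = 4047*(-10055 - 30636) = 4047*(-40691) = -164676477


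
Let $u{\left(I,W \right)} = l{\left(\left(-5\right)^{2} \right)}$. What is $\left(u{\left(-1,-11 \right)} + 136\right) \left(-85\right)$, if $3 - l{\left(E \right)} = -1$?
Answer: $-11900$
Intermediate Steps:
$l{\left(E \right)} = 4$ ($l{\left(E \right)} = 3 - -1 = 3 + 1 = 4$)
$u{\left(I,W \right)} = 4$
$\left(u{\left(-1,-11 \right)} + 136\right) \left(-85\right) = \left(4 + 136\right) \left(-85\right) = 140 \left(-85\right) = -11900$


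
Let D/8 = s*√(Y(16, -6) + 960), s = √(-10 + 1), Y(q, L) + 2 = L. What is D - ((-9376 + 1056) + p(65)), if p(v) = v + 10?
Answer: 8245 + 48*I*√238 ≈ 8245.0 + 740.51*I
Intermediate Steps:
Y(q, L) = -2 + L
p(v) = 10 + v
s = 3*I (s = √(-9) = 3*I ≈ 3.0*I)
D = 48*I*√238 (D = 8*((3*I)*√((-2 - 6) + 960)) = 8*((3*I)*√(-8 + 960)) = 8*((3*I)*√952) = 8*((3*I)*(2*√238)) = 8*(6*I*√238) = 48*I*√238 ≈ 740.51*I)
D - ((-9376 + 1056) + p(65)) = 48*I*√238 - ((-9376 + 1056) + (10 + 65)) = 48*I*√238 - (-8320 + 75) = 48*I*√238 - 1*(-8245) = 48*I*√238 + 8245 = 8245 + 48*I*√238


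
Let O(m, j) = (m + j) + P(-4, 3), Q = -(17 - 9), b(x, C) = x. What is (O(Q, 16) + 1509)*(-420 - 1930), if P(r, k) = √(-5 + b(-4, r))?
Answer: -3564950 - 7050*I ≈ -3.565e+6 - 7050.0*I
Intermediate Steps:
Q = -8 (Q = -1*8 = -8)
P(r, k) = 3*I (P(r, k) = √(-5 - 4) = √(-9) = 3*I)
O(m, j) = j + m + 3*I (O(m, j) = (m + j) + 3*I = (j + m) + 3*I = j + m + 3*I)
(O(Q, 16) + 1509)*(-420 - 1930) = ((16 - 8 + 3*I) + 1509)*(-420 - 1930) = ((8 + 3*I) + 1509)*(-2350) = (1517 + 3*I)*(-2350) = -3564950 - 7050*I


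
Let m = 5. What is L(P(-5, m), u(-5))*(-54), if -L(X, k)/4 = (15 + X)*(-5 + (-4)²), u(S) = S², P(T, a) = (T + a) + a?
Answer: 47520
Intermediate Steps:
P(T, a) = T + 2*a
L(X, k) = -660 - 44*X (L(X, k) = -4*(15 + X)*(-5 + (-4)²) = -4*(15 + X)*(-5 + 16) = -4*(15 + X)*11 = -4*(165 + 11*X) = -660 - 44*X)
L(P(-5, m), u(-5))*(-54) = (-660 - 44*(-5 + 2*5))*(-54) = (-660 - 44*(-5 + 10))*(-54) = (-660 - 44*5)*(-54) = (-660 - 220)*(-54) = -880*(-54) = 47520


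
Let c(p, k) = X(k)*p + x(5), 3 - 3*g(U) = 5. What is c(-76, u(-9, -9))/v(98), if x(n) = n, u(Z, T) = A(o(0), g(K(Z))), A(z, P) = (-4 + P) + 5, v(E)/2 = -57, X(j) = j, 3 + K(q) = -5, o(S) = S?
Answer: 61/342 ≈ 0.17836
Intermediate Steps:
K(q) = -8 (K(q) = -3 - 5 = -8)
v(E) = -114 (v(E) = 2*(-57) = -114)
g(U) = -⅔ (g(U) = 1 - ⅓*5 = 1 - 5/3 = -⅔)
A(z, P) = 1 + P
u(Z, T) = ⅓ (u(Z, T) = 1 - ⅔ = ⅓)
c(p, k) = 5 + k*p (c(p, k) = k*p + 5 = 5 + k*p)
c(-76, u(-9, -9))/v(98) = (5 + (⅓)*(-76))/(-114) = (5 - 76/3)*(-1/114) = -61/3*(-1/114) = 61/342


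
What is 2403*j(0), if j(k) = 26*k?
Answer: 0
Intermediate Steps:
2403*j(0) = 2403*(26*0) = 2403*0 = 0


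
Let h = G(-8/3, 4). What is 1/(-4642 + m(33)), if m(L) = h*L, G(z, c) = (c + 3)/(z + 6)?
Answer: -10/45727 ≈ -0.00021869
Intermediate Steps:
G(z, c) = (3 + c)/(6 + z)
h = 21/10 (h = (3 + 4)/(6 - 8/3) = 7/(6 - 8*⅓) = 7/(6 - 8/3) = 7/(10/3) = (3/10)*7 = 21/10 ≈ 2.1000)
m(L) = 21*L/10
1/(-4642 + m(33)) = 1/(-4642 + (21/10)*33) = 1/(-4642 + 693/10) = 1/(-45727/10) = -10/45727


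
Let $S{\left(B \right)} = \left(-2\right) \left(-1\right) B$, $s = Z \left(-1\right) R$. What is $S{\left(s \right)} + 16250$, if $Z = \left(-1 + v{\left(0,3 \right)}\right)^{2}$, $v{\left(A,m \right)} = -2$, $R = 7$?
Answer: $16124$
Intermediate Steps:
$Z = 9$ ($Z = \left(-1 - 2\right)^{2} = \left(-3\right)^{2} = 9$)
$s = -63$ ($s = 9 \left(-1\right) 7 = \left(-9\right) 7 = -63$)
$S{\left(B \right)} = 2 B$
$S{\left(s \right)} + 16250 = 2 \left(-63\right) + 16250 = -126 + 16250 = 16124$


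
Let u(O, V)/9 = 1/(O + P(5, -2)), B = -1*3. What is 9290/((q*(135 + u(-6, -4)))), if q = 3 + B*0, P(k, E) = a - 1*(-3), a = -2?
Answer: 23225/999 ≈ 23.248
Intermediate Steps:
B = -3
P(k, E) = 1 (P(k, E) = -2 - 1*(-3) = -2 + 3 = 1)
q = 3 (q = 3 - 3*0 = 3 + 0 = 3)
u(O, V) = 9/(1 + O) (u(O, V) = 9/(O + 1) = 9/(1 + O))
9290/((q*(135 + u(-6, -4)))) = 9290/((3*(135 + 9/(1 - 6)))) = 9290/((3*(135 + 9/(-5)))) = 9290/((3*(135 + 9*(-⅕)))) = 9290/((3*(135 - 9/5))) = 9290/((3*(666/5))) = 9290/(1998/5) = 9290*(5/1998) = 23225/999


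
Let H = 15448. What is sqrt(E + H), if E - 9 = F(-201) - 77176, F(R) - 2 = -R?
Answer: 26*I*sqrt(91) ≈ 248.02*I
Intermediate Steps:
F(R) = 2 - R
E = -76964 (E = 9 + ((2 - 1*(-201)) - 77176) = 9 + ((2 + 201) - 77176) = 9 + (203 - 77176) = 9 - 76973 = -76964)
sqrt(E + H) = sqrt(-76964 + 15448) = sqrt(-61516) = 26*I*sqrt(91)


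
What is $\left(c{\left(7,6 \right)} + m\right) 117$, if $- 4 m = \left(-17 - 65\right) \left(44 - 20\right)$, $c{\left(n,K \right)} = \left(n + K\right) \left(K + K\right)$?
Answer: $75816$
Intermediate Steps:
$c{\left(n,K \right)} = 2 K \left(K + n\right)$ ($c{\left(n,K \right)} = \left(K + n\right) 2 K = 2 K \left(K + n\right)$)
$m = 492$ ($m = - \frac{\left(-17 - 65\right) \left(44 - 20\right)}{4} = - \frac{\left(-82\right) 24}{4} = \left(- \frac{1}{4}\right) \left(-1968\right) = 492$)
$\left(c{\left(7,6 \right)} + m\right) 117 = \left(2 \cdot 6 \left(6 + 7\right) + 492\right) 117 = \left(2 \cdot 6 \cdot 13 + 492\right) 117 = \left(156 + 492\right) 117 = 648 \cdot 117 = 75816$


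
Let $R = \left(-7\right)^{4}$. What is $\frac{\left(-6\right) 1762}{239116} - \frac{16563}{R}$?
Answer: $- \frac{996465420}{143529379} \approx -6.9426$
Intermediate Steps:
$R = 2401$
$\frac{\left(-6\right) 1762}{239116} - \frac{16563}{R} = \frac{\left(-6\right) 1762}{239116} - \frac{16563}{2401} = \left(-10572\right) \frac{1}{239116} - \frac{16563}{2401} = - \frac{2643}{59779} - \frac{16563}{2401} = - \frac{996465420}{143529379}$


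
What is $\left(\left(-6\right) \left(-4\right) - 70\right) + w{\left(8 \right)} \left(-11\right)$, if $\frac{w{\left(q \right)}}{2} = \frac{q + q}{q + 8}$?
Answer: $-68$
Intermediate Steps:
$w{\left(q \right)} = \frac{4 q}{8 + q}$ ($w{\left(q \right)} = 2 \frac{q + q}{q + 8} = 2 \frac{2 q}{8 + q} = \frac{4 q}{8 + q}$)
$\left(\left(-6\right) \left(-4\right) - 70\right) + w{\left(8 \right)} \left(-11\right) = \left(\left(-6\right) \left(-4\right) - 70\right) + 4 \cdot 8 \frac{1}{8 + 8} \left(-11\right) = \left(24 - 70\right) + 4 \cdot 8 \cdot \frac{1}{16} \left(-11\right) = -46 + 4 \cdot 8 \cdot \frac{1}{16} \left(-11\right) = -46 + 2 \left(-11\right) = -46 - 22 = -68$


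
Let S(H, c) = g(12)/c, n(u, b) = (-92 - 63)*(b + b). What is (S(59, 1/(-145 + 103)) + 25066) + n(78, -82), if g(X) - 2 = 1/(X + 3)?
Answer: 251996/5 ≈ 50399.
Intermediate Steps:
g(X) = 2 + 1/(3 + X) (g(X) = 2 + 1/(X + 3) = 2 + 1/(3 + X))
n(u, b) = -310*b
S(H, c) = 31/(15*c) (S(H, c) = ((7 + 2*12)/(3 + 12))/c = ((7 + 24)/15)/c = ((1/15)*31)/c = 31/(15*c))
(S(59, 1/(-145 + 103)) + 25066) + n(78, -82) = (31/(15*(1/(-145 + 103))) + 25066) - 310*(-82) = (31/(15*(1/(-42))) + 25066) + 25420 = (31/(15*(-1/42)) + 25066) + 25420 = ((31/15)*(-42) + 25066) + 25420 = (-434/5 + 25066) + 25420 = 124896/5 + 25420 = 251996/5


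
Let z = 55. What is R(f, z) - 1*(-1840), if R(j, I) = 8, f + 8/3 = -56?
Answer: 1848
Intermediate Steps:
f = -176/3 (f = -8/3 - 56 = -176/3 ≈ -58.667)
R(f, z) - 1*(-1840) = 8 - 1*(-1840) = 8 + 1840 = 1848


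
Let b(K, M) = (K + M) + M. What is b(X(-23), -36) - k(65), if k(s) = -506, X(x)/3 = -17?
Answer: 383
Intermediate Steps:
X(x) = -51 (X(x) = 3*(-17) = -51)
b(K, M) = K + 2*M
b(X(-23), -36) - k(65) = (-51 + 2*(-36)) - 1*(-506) = (-51 - 72) + 506 = -123 + 506 = 383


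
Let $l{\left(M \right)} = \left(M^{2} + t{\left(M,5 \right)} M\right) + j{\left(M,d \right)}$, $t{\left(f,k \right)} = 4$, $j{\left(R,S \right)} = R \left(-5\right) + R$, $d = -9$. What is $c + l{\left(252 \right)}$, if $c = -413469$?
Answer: $-349965$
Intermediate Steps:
$j{\left(R,S \right)} = - 4 R$ ($j{\left(R,S \right)} = - 5 R + R = - 4 R$)
$l{\left(M \right)} = M^{2}$ ($l{\left(M \right)} = \left(M^{2} + 4 M\right) - 4 M = M^{2}$)
$c + l{\left(252 \right)} = -413469 + 252^{2} = -413469 + 63504 = -349965$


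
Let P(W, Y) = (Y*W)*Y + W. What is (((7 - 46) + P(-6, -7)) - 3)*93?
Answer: -31806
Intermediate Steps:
P(W, Y) = W + W*Y² (P(W, Y) = (W*Y)*Y + W = W*Y² + W = W + W*Y²)
(((7 - 46) + P(-6, -7)) - 3)*93 = (((7 - 46) - 6*(1 + (-7)²)) - 3)*93 = ((-39 - 6*(1 + 49)) - 3)*93 = ((-39 - 6*50) - 3)*93 = ((-39 - 300) - 3)*93 = (-339 - 3)*93 = -342*93 = -31806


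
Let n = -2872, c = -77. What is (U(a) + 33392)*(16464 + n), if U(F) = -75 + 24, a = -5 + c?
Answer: 453170872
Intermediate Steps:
a = -82 (a = -5 - 77 = -82)
U(F) = -51
(U(a) + 33392)*(16464 + n) = (-51 + 33392)*(16464 - 2872) = 33341*13592 = 453170872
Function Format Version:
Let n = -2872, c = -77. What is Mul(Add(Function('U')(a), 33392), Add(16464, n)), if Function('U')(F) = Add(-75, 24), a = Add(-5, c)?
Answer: 453170872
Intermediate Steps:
a = -82 (a = Add(-5, -77) = -82)
Function('U')(F) = -51
Mul(Add(Function('U')(a), 33392), Add(16464, n)) = Mul(Add(-51, 33392), Add(16464, -2872)) = Mul(33341, 13592) = 453170872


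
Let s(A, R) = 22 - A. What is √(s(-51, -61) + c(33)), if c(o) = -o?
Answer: 2*√10 ≈ 6.3246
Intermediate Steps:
√(s(-51, -61) + c(33)) = √((22 - 1*(-51)) - 1*33) = √((22 + 51) - 33) = √(73 - 33) = √40 = 2*√10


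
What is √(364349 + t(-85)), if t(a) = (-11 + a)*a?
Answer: √372509 ≈ 610.33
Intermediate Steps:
t(a) = a*(-11 + a)
√(364349 + t(-85)) = √(364349 - 85*(-11 - 85)) = √(364349 - 85*(-96)) = √(364349 + 8160) = √372509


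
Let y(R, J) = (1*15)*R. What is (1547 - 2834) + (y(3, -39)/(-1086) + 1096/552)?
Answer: -32098127/24978 ≈ -1285.1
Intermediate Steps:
y(R, J) = 15*R
(1547 - 2834) + (y(3, -39)/(-1086) + 1096/552) = (1547 - 2834) + ((15*3)/(-1086) + 1096/552) = -1287 + (45*(-1/1086) + 1096*(1/552)) = -1287 + (-15/362 + 137/69) = -1287 + 48559/24978 = -32098127/24978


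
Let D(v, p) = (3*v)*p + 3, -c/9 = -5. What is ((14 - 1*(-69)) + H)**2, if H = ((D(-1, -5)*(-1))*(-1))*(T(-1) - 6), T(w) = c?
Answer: 616225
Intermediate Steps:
c = 45 (c = -9*(-5) = 45)
T(w) = 45
D(v, p) = 3 + 3*p*v (D(v, p) = 3*p*v + 3 = 3 + 3*p*v)
H = 702 (H = (((3 + 3*(-5)*(-1))*(-1))*(-1))*(45 - 6) = (((3 + 15)*(-1))*(-1))*39 = ((18*(-1))*(-1))*39 = -18*(-1)*39 = 18*39 = 702)
((14 - 1*(-69)) + H)**2 = ((14 - 1*(-69)) + 702)**2 = ((14 + 69) + 702)**2 = (83 + 702)**2 = 785**2 = 616225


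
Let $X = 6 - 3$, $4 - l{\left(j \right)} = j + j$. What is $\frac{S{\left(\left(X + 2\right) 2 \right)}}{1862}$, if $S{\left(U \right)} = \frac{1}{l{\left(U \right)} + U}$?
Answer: $- \frac{1}{11172} \approx -8.951 \cdot 10^{-5}$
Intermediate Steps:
$l{\left(j \right)} = 4 - 2 j$ ($l{\left(j \right)} = 4 - \left(j + j\right) = 4 - 2 j$)
$X = 3$
$S{\left(U \right)} = \frac{1}{4 - U}$ ($S{\left(U \right)} = \frac{1}{\left(4 - 2 U\right) + U} = \frac{1}{4 - U}$)
$\frac{S{\left(\left(X + 2\right) 2 \right)}}{1862} = \frac{1}{1862 \left(4 - \left(3 + 2\right) 2\right)} = \frac{1}{1862 \left(4 - 5 \cdot 2\right)} = \frac{1}{1862 \left(4 - 10\right)} = \frac{1}{1862 \left(-6\right)} = \frac{1}{1862} \left(- \frac{1}{6}\right) = - \frac{1}{11172}$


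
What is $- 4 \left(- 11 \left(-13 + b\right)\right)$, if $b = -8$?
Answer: $-924$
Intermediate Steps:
$- 4 \left(- 11 \left(-13 + b\right)\right) = - 4 \left(- 11 \left(-13 - 8\right)\right) = - 4 \left(\left(-11\right) \left(-21\right)\right) = \left(-4\right) 231 = -924$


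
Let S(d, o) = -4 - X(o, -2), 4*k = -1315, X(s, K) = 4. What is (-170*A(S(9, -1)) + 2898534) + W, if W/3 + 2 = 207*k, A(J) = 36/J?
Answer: 10780557/4 ≈ 2.6951e+6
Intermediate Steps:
k = -1315/4 (k = (1/4)*(-1315) = -1315/4 ≈ -328.75)
S(d, o) = -8 (S(d, o) = -4 - 1*4 = -4 - 4 = -8)
W = -816639/4 (W = -6 + 3*(207*(-1315/4)) = -6 + 3*(-272205/4) = -6 - 816615/4 = -816639/4 ≈ -2.0416e+5)
(-170*A(S(9, -1)) + 2898534) + W = (-6120/(-8) + 2898534) - 816639/4 = (-6120*(-1)/8 + 2898534) - 816639/4 = (-170*(-9/2) + 2898534) - 816639/4 = (765 + 2898534) - 816639/4 = 2899299 - 816639/4 = 10780557/4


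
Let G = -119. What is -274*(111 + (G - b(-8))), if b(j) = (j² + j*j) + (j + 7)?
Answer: 36990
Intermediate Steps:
b(j) = 7 + j + 2*j² (b(j) = (j² + j²) + (7 + j) = 2*j² + (7 + j) = 7 + j + 2*j²)
-274*(111 + (G - b(-8))) = -274*(111 + (-119 - (7 - 8 + 2*(-8)²))) = -274*(111 + (-119 - (7 - 8 + 2*64))) = -274*(111 + (-119 - (7 - 8 + 128))) = -274*(111 + (-119 - 1*127)) = -274*(111 + (-119 - 127)) = -274*(111 - 246) = -274*(-135) = 36990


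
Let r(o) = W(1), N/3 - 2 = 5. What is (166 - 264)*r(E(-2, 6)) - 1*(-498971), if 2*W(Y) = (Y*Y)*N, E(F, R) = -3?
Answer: 497942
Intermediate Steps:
N = 21 (N = 6 + 3*5 = 6 + 15 = 21)
W(Y) = 21*Y²/2 (W(Y) = ((Y*Y)*21)/2 = (Y²*21)/2 = (21*Y²)/2 = 21*Y²/2)
r(o) = 21/2 (r(o) = (21/2)*1² = (21/2)*1 = 21/2)
(166 - 264)*r(E(-2, 6)) - 1*(-498971) = (166 - 264)*(21/2) - 1*(-498971) = -98*21/2 + 498971 = -1029 + 498971 = 497942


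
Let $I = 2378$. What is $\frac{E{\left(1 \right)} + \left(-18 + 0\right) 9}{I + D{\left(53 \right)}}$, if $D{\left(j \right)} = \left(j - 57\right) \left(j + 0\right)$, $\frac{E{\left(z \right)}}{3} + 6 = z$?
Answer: $- \frac{59}{722} \approx -0.081717$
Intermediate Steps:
$E{\left(z \right)} = -18 + 3 z$
$D{\left(j \right)} = j \left(-57 + j\right)$ ($D{\left(j \right)} = \left(-57 + j\right) j = j \left(-57 + j\right)$)
$\frac{E{\left(1 \right)} + \left(-18 + 0\right) 9}{I + D{\left(53 \right)}} = \frac{\left(-18 + 3 \cdot 1\right) + \left(-18 + 0\right) 9}{2378 + 53 \left(-57 + 53\right)} = \frac{\left(-18 + 3\right) - 162}{2378 + 53 \left(-4\right)} = \frac{-15 - 162}{2378 - 212} = - \frac{177}{2166} = \left(-177\right) \frac{1}{2166} = - \frac{59}{722}$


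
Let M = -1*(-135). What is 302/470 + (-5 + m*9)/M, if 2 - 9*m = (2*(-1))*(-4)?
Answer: 712/1269 ≈ 0.56107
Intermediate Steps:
m = -⅔ (m = 2/9 - 2*(-1)*(-4)/9 = 2/9 - (-2)*(-4)/9 = 2/9 - ⅑*8 = 2/9 - 8/9 = -⅔ ≈ -0.66667)
M = 135
302/470 + (-5 + m*9)/M = 302/470 + (-5 - ⅔*9)/135 = 302*(1/470) + (-5 - 6)*(1/135) = 151/235 - 11*1/135 = 151/235 - 11/135 = 712/1269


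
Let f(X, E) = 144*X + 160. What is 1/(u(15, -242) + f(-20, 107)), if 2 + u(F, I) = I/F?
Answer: -15/41072 ≈ -0.00036521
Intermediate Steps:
u(F, I) = -2 + I/F
f(X, E) = 160 + 144*X
1/(u(15, -242) + f(-20, 107)) = 1/((-2 - 242/15) + (160 + 144*(-20))) = 1/((-2 - 242*1/15) + (160 - 2880)) = 1/((-2 - 242/15) - 2720) = 1/(-272/15 - 2720) = 1/(-41072/15) = -15/41072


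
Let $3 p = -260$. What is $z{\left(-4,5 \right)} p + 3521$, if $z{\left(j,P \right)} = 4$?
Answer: $\frac{9523}{3} \approx 3174.3$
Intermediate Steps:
$p = - \frac{260}{3}$ ($p = \frac{1}{3} \left(-260\right) = - \frac{260}{3} \approx -86.667$)
$z{\left(-4,5 \right)} p + 3521 = 4 \left(- \frac{260}{3}\right) + 3521 = - \frac{1040}{3} + 3521 = \frac{9523}{3}$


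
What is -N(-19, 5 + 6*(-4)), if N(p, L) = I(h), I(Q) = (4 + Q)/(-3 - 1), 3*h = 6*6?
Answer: 4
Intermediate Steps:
h = 12 (h = (6*6)/3 = (1/3)*36 = 12)
I(Q) = -1 - Q/4 (I(Q) = (4 + Q)/(-4) = (4 + Q)*(-1/4) = -1 - Q/4)
N(p, L) = -4 (N(p, L) = -1 - 1/4*12 = -1 - 3 = -4)
-N(-19, 5 + 6*(-4)) = -1*(-4) = 4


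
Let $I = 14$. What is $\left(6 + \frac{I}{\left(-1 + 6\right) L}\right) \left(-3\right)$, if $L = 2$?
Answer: $- \frac{111}{5} \approx -22.2$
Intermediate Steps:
$\left(6 + \frac{I}{\left(-1 + 6\right) L}\right) \left(-3\right) = \left(6 + \frac{14}{\left(-1 + 6\right) 2}\right) \left(-3\right) = \left(6 + \frac{14}{5 \cdot 2}\right) \left(-3\right) = \left(6 + \frac{14}{10}\right) \left(-3\right) = \left(6 + 14 \cdot \frac{1}{10}\right) \left(-3\right) = \left(6 + \frac{7}{5}\right) \left(-3\right) = \frac{37}{5} \left(-3\right) = - \frac{111}{5}$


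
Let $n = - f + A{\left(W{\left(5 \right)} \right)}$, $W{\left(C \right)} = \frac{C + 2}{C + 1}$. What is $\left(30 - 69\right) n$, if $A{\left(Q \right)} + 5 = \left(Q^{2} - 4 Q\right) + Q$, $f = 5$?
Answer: $\frac{5681}{12} \approx 473.42$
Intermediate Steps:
$W{\left(C \right)} = \frac{2 + C}{1 + C}$
$A{\left(Q \right)} = -5 + Q^{2} - 3 Q$ ($A{\left(Q \right)} = -5 + \left(\left(Q^{2} - 4 Q\right) + Q\right) = -5 + \left(Q^{2} - 3 Q\right) = -5 + Q^{2} - 3 Q$)
$n = - \frac{437}{36}$ ($n = \left(-1\right) 5 - \left(5 - \frac{\left(2 + 5\right)^{2}}{\left(1 + 5\right)^{2}} + \frac{3 \left(2 + 5\right)}{1 + 5}\right) = -5 - \left(5 - \frac{49}{36} + 3 \cdot \frac{1}{6} \cdot 7\right) = -5 - \left(\frac{17}{2} - \frac{49}{36}\right) = -5 - \frac{257}{36} = - \frac{437}{36} \approx -12.139$)
$\left(30 - 69\right) n = \left(30 - 69\right) \left(- \frac{437}{36}\right) = \left(-39\right) \left(- \frac{437}{36}\right) = \frac{5681}{12}$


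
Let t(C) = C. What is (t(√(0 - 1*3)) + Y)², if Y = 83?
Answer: (83 + I*√3)² ≈ 6886.0 + 287.52*I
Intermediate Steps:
(t(√(0 - 1*3)) + Y)² = (√(0 - 1*3) + 83)² = (√(0 - 3) + 83)² = (√(-3) + 83)² = (I*√3 + 83)² = (83 + I*√3)²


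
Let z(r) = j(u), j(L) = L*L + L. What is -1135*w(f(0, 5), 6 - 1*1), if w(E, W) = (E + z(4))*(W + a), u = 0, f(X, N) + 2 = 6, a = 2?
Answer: -31780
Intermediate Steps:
f(X, N) = 4 (f(X, N) = -2 + 6 = 4)
j(L) = L + L**2 (j(L) = L**2 + L = L + L**2)
z(r) = 0 (z(r) = 0*(1 + 0) = 0*1 = 0)
w(E, W) = E*(2 + W) (w(E, W) = (E + 0)*(W + 2) = E*(2 + W))
-1135*w(f(0, 5), 6 - 1*1) = -4540*(2 + (6 - 1*1)) = -4540*(2 + (6 - 1)) = -4540*(2 + 5) = -4540*7 = -1135*28 = -31780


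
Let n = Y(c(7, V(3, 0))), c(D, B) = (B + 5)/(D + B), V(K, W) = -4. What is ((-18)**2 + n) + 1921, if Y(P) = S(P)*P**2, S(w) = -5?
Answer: 20200/9 ≈ 2244.4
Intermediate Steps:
c(D, B) = (5 + B)/(B + D)
Y(P) = -5*P**2
n = -5/9 (n = -5*(5 - 4)**2/(-4 + 7)**2 = -5*(1/3)**2 = -5*1/9 = -5/9 ≈ -0.55556)
((-18)**2 + n) + 1921 = ((-18)**2 - 5/9) + 1921 = (324 - 5/9) + 1921 = 2911/9 + 1921 = 20200/9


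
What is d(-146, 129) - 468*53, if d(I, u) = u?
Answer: -24675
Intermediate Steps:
d(-146, 129) - 468*53 = 129 - 468*53 = 129 - 1*24804 = 129 - 24804 = -24675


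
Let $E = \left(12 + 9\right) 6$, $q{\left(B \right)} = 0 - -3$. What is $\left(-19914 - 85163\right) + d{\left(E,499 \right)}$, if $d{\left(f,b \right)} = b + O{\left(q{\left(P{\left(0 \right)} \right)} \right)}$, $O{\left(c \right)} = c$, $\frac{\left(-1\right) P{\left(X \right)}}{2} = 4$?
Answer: $-104575$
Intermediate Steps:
$P{\left(X \right)} = -8$ ($P{\left(X \right)} = \left(-2\right) 4 = -8$)
$q{\left(B \right)} = 3$ ($q{\left(B \right)} = 0 + 3 = 3$)
$E = 126$ ($E = 21 \cdot 6 = 126$)
$d{\left(f,b \right)} = 3 + b$ ($d{\left(f,b \right)} = b + 3 = 3 + b$)
$\left(-19914 - 85163\right) + d{\left(E,499 \right)} = \left(-19914 - 85163\right) + \left(3 + 499\right) = -105077 + 502 = -104575$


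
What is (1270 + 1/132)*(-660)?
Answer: -838205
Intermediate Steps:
(1270 + 1/132)*(-660) = (167641/132)*(-660) = -838205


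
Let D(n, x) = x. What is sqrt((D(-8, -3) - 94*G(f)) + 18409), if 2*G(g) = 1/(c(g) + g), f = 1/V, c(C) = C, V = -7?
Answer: sqrt(74282)/2 ≈ 136.27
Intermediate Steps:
f = -1/7 (f = 1/(-7) = -1/7 ≈ -0.14286)
G(g) = 1/(4*g) (G(g) = 1/(2*(g + g)) = 1/(2*((2*g))) = (1/(2*g))/2 = 1/(4*g))
sqrt((D(-8, -3) - 94*G(f)) + 18409) = sqrt((-3 - 47/(2*(-1/7))) + 18409) = sqrt((-3 - 47*(-7)/2) + 18409) = sqrt((-3 - 94*(-7/4)) + 18409) = sqrt((-3 + 329/2) + 18409) = sqrt(323/2 + 18409) = sqrt(37141/2) = sqrt(74282)/2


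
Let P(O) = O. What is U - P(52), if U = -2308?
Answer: -2360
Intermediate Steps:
U - P(52) = -2308 - 1*52 = -2308 - 52 = -2360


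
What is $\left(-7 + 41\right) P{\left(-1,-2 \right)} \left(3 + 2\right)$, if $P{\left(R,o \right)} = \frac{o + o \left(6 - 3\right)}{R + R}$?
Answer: $680$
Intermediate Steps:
$P{\left(R,o \right)} = \frac{2 o}{R}$ ($P{\left(R,o \right)} = \frac{o + o 3}{2 R} = \left(o + 3 o\right) \frac{1}{2 R} = 4 o \frac{1}{2 R} = \frac{2 o}{R}$)
$\left(-7 + 41\right) P{\left(-1,-2 \right)} \left(3 + 2\right) = \left(-7 + 41\right) 2 \left(-2\right) \frac{1}{-1} \left(3 + 2\right) = 34 \cdot 2 \left(-2\right) \left(-1\right) 5 = 34 \cdot 4 \cdot 5 = 34 \cdot 20 = 680$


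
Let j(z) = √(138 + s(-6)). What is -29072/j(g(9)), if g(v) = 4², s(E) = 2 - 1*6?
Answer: -14536*√134/67 ≈ -2511.4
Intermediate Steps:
s(E) = -4 (s(E) = 2 - 6 = -4)
g(v) = 16
j(z) = √134 (j(z) = √(138 - 4) = √134)
-29072/j(g(9)) = -29072*√134/134 = -14536*√134/67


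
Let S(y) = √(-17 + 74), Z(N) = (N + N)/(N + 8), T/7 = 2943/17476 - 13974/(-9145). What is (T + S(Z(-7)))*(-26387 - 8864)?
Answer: -66901586696763/159818020 - 35251*√57 ≈ -6.8475e+5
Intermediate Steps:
T = 1897863513/159818020 (T = 7*(2943/17476 - 13974/(-9145)) = 7*(2943*(1/17476) - 13974*(-1/9145)) = 7*(2943/17476 + 13974/9145) = 7*(271123359/159818020) = 1897863513/159818020 ≈ 11.875)
Z(N) = 2*N/(8 + N) (Z(N) = (2*N)/(8 + N) = 2*N/(8 + N))
S(y) = √57
(T + S(Z(-7)))*(-26387 - 8864) = (1897863513/159818020 + √57)*(-26387 - 8864) = (1897863513/159818020 + √57)*(-35251) = -66901586696763/159818020 - 35251*√57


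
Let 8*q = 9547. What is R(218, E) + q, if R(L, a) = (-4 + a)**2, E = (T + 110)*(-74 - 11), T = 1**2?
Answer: 712767315/8 ≈ 8.9096e+7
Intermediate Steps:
q = 9547/8 (q = (1/8)*9547 = 9547/8 ≈ 1193.4)
T = 1
E = -9435 (E = (1 + 110)*(-74 - 11) = 111*(-85) = -9435)
R(218, E) + q = (-4 - 9435)**2 + 9547/8 = (-9439)**2 + 9547/8 = 89094721 + 9547/8 = 712767315/8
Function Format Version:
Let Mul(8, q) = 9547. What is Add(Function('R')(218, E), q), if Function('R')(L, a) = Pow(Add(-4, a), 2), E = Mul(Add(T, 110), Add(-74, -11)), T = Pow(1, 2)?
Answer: Rational(712767315, 8) ≈ 8.9096e+7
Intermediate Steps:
q = Rational(9547, 8) (q = Mul(Rational(1, 8), 9547) = Rational(9547, 8) ≈ 1193.4)
T = 1
E = -9435 (E = Mul(Add(1, 110), Add(-74, -11)) = Mul(111, -85) = -9435)
Add(Function('R')(218, E), q) = Add(Pow(Add(-4, -9435), 2), Rational(9547, 8)) = Add(Pow(-9439, 2), Rational(9547, 8)) = Add(89094721, Rational(9547, 8)) = Rational(712767315, 8)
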